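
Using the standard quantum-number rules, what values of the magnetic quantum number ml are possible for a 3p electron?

The 3p subshell has l = 1, and ml takes every integer from −l to +l. With l = 1 that gives the 3 values -1, 0, 1.

-1, 0, 1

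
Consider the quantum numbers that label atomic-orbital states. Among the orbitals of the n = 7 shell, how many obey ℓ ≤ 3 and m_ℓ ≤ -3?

1

With n = 7 the allowed ℓ are 0, 1, …, 6.
The (ℓ, m_ℓ) pairs meeting ℓ ≤ 3 and m_ℓ ≤ -3 give: ℓ=3 → 1.
Total orbitals: 1.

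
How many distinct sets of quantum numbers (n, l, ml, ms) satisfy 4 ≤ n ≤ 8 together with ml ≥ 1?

Treat each shell separately and count matching orbitals:
n=4 → 6; n=5 → 10; n=6 → 15; n=7 → 21; n=8 → 28.
Orbitals: 6 + 10 + 15 + 21 + 28 = 80. Including both spin states (ms = ±1/2) gives 2 × 80 = 160 states.

160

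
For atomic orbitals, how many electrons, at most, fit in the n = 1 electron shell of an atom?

A shell holds 2n² electrons: 2 × 1² = 2 × 1 = 2.

2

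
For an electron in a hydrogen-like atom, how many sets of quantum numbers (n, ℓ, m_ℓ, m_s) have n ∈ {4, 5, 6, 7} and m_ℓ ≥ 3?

40

Per-shell orbital counts meeting the constraint:
n=4 → 1; n=5 → 3; n=6 → 6; n=7 → 10.
Orbitals: 1 + 3 + 6 + 10 = 20. Including both spin states (m_s = ±1/2) gives 2 × 20 = 40 states.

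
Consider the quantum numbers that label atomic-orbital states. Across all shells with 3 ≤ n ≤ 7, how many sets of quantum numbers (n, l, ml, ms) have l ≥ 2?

Treat each shell separately and count matching orbitals:
n=3 → 5; n=4 → 12; n=5 → 21; n=6 → 32; n=7 → 45.
Orbitals: 5 + 12 + 21 + 32 + 45 = 115. Including both spin states (ms = ±1/2) gives 2 × 115 = 230 states.

230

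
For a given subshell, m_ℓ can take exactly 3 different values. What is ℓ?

m_ℓ ranges over 2ℓ+1 integers, so 2ℓ+1 = 3 ⇒ ℓ = 1.

ℓ = 1 (p)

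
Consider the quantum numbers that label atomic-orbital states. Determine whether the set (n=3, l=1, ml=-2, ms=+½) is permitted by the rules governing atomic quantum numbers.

No

The magnetic quantum number must satisfy −l ≤ ml ≤ l. With l = 1, ml can only be -1, 0, 1, so ml = -2 is forbidden.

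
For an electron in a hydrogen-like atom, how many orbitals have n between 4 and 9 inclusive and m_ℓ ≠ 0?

Count contributing orbitals for each principal shell:
n=4 → 12; n=5 → 20; n=6 → 30; n=7 → 42; n=8 → 56; n=9 → 72.
Total orbitals: 12 + 20 + 30 + 42 + 56 + 72 = 232.

232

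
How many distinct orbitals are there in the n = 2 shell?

4

The n = 2 shell contains n² = 2² = 4 orbitals.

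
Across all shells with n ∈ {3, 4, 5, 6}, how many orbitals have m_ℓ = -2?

10

Per-shell orbital counts meeting the constraint:
n=3 → 1; n=4 → 2; n=5 → 3; n=6 → 4.
Total orbitals: 1 + 2 + 3 + 4 = 10.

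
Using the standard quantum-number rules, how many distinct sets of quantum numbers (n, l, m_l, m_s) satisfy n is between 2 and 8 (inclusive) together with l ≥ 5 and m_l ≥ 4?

Count contributing orbitals for each principal shell:
n=6 → 2; n=7 → 5; n=8 → 9.
Orbitals: 2 + 5 + 9 = 16. Including both spin states (m_s = ±1/2) gives 2 × 16 = 32 states.

32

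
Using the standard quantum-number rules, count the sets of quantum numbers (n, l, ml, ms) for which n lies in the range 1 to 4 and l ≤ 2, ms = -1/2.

Per-shell orbital counts meeting the constraint:
n=1 → 1; n=2 → 4; n=3 → 9; n=4 → 9.
Orbitals: 1 + 4 + 9 + 9 = 23. With ms fixed to -1/2 there is one state per orbital, so 23 states.

23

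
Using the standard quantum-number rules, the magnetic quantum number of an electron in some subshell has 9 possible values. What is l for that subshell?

l = 4 (g)

ml ranges over 2l+1 integers, so 2l+1 = 9 ⇒ l = 4.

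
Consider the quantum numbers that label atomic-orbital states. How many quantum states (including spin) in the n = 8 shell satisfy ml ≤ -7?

2

Go through l = 0, …, 7 (the values permitted for n = 8).
Contributions: l=7 → 1.
Orbitals: 1. Each orbital carries two spin states, so 1 × 2 = 2 states.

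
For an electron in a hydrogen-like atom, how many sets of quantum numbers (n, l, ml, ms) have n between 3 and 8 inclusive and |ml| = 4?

40

Work shell by shell — for each n, count the (l, ml) pairs that satisfy |ml| = 4:
n=5 → 2; n=6 → 4; n=7 → 6; n=8 → 8.
Orbitals: 2 + 4 + 6 + 8 = 20. Including both spin states (ms = ±1/2) gives 2 × 20 = 40 states.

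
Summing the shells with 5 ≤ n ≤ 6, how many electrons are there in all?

122

Shell n has n² orbitals: 5²=25 + 6²=36 = 61 orbitals.
Two spin states per orbital: 2 × 61 = 122 electrons.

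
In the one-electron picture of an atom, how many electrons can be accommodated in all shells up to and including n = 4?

60

Total orbitals = 1² + 2² + 3² + 4² = 30. Doubling for spin gives 60 electrons.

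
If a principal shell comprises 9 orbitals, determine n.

n² = 9 ⇒ n = 3.

n = 3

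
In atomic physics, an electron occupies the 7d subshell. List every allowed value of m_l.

The 7d subshell has l = 2, and m_l takes every integer from −l to +l. With l = 2 that gives the 5 values -2, -1, 0, 1, 2.

-2, -1, 0, 1, 2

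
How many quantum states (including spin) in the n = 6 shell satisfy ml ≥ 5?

Go through l = 0, …, 5 (the values permitted for n = 6).
Orbitals with ml ≥ 5, by l: l=5 → 1.
Orbitals: 1. Each orbital carries two spin states, so 1 × 2 = 2 states.

2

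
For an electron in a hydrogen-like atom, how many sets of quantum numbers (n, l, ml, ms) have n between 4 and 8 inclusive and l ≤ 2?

Go shell by shell, enumerating (l, ml) with l ≤ 2:
n=4 → 9; n=5 → 9; n=6 → 9; n=7 → 9; n=8 → 9.
Orbitals: 9 + 9 + 9 + 9 + 9 = 45. Including both spin states (ms = ±1/2) gives 2 × 45 = 90 states.

90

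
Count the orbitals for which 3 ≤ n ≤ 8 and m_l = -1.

27

Go shell by shell, enumerating (l, m_l) with m_l = -1:
n=3 → 2; n=4 → 3; n=5 → 4; n=6 → 5; n=7 → 6; n=8 → 7.
Total orbitals: 2 + 3 + 4 + 5 + 6 + 7 = 27.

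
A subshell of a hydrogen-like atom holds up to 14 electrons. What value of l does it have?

l = 3 (f)

2(2l+1) = 14 ⇒ 2l+1 = 7 ⇒ l = 3.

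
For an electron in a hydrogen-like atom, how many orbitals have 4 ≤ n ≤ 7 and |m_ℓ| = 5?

Per-shell orbital counts meeting the constraint:
n=6 → 2; n=7 → 4.
Total orbitals: 2 + 4 = 6.

6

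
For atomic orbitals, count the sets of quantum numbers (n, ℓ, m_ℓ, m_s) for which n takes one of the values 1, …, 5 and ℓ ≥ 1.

100

Per-shell orbital counts meeting the constraint:
n=2 → 3; n=3 → 8; n=4 → 15; n=5 → 24.
Orbitals: 3 + 8 + 15 + 24 = 50. Including both spin states (m_s = ±1/2) gives 2 × 50 = 100 states.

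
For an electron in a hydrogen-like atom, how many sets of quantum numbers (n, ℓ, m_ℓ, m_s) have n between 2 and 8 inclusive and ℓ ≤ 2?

Per-shell orbital counts meeting the constraint:
n=2 → 4; n=3 → 9; n=4 → 9; n=5 → 9; n=6 → 9; n=7 → 9; n=8 → 9.
Orbitals: 4 + 9 + 9 + 9 + 9 + 9 + 9 = 58. Including both spin states (m_s = ±1/2) gives 2 × 58 = 116 states.

116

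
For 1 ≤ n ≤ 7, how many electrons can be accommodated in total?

280

Total orbitals = 1² + 2² + 3² + 4² + 5² + 6² + 7² = 140. Doubling for spin gives 280 electrons.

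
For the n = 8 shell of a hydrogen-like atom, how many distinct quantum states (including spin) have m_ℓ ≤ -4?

Orbitals with m_ℓ ≤ -4, by ℓ: ℓ=4 → 1; ℓ=5 → 2; ℓ=6 → 3; ℓ=7 → 4.
Orbitals: 1 + 2 + 3 + 4 = 10. Each orbital carries two spin states, so 10 × 2 = 20 states.

20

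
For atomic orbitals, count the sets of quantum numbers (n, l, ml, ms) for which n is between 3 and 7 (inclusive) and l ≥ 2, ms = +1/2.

115

For each n in the range, tally the orbitals obeying l ≥ 2:
n=3 → 5; n=4 → 12; n=5 → 21; n=6 → 32; n=7 → 45.
Orbitals: 5 + 12 + 21 + 32 + 45 = 115. With ms fixed to +1/2 there is one state per orbital, so 115 states.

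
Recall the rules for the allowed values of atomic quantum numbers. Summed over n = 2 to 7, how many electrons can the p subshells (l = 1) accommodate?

A p subshell (l = 1) exists for every n ≥ 2, so shells n = 2, 3, 4, 5, 6, 7 each contribute one — 6 subshells.
Since each p subshell holds 2(2·1+1) = 6 electrons, the total is 6 × 6 = 36.

36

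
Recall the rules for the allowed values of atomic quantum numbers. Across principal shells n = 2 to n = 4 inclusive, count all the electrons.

Shell n has n² orbitals: 2²=4 + 3²=9 + 4²=16 = 29 orbitals.
Two spin states per orbital: 2 × 29 = 58 electrons.

58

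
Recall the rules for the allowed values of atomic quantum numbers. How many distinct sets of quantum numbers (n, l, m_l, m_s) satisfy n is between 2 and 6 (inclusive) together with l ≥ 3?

100

Treat each shell separately and count matching orbitals:
n=4 → 7; n=5 → 16; n=6 → 27.
Orbitals: 7 + 16 + 27 = 50. Including both spin states (m_s = ±1/2) gives 2 × 50 = 100 states.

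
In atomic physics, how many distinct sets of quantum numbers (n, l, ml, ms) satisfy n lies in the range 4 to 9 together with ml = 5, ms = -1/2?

10

Count contributing orbitals for each principal shell:
n=6 → 1; n=7 → 2; n=8 → 3; n=9 → 4.
Orbitals: 1 + 2 + 3 + 4 = 10. With ms fixed to -1/2 there is one state per orbital, so 10 states.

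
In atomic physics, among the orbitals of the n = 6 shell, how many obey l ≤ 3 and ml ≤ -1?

6

Go through l = 0, …, 5 (the values permitted for n = 6).
Per l-value: l=1 → 1; l=2 → 2; l=3 → 3.
Total orbitals: 1 + 2 + 3 = 6.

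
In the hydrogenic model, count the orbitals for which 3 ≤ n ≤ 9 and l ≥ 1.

Go shell by shell, enumerating (l, m_l) with l ≥ 1:
n=3 → 8; n=4 → 15; n=5 → 24; n=6 → 35; n=7 → 48; n=8 → 63; n=9 → 80.
Total orbitals: 8 + 15 + 24 + 35 + 48 + 63 + 80 = 273.

273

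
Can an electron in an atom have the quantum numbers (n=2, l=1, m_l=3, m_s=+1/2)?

Not allowed

The magnetic quantum number must satisfy −l ≤ m_l ≤ l. With l = 1, m_l can only be -1, 0, 1, so m_l = 3 is forbidden.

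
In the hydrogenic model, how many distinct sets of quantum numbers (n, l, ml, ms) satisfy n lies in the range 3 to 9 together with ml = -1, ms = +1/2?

For each n in the range, tally the orbitals obeying ml = -1:
n=3 → 2; n=4 → 3; n=5 → 4; n=6 → 5; n=7 → 6; n=8 → 7; n=9 → 8.
Orbitals: 2 + 3 + 4 + 5 + 6 + 7 + 8 = 35. With ms fixed to +1/2 there is one state per orbital, so 35 states.

35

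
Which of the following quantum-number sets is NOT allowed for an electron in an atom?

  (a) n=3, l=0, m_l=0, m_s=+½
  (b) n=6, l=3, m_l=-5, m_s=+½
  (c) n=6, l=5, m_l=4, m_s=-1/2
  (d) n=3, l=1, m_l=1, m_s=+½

(b)

(b) has |m_l| = 5 > l = 3, violating −l ≤ m_l ≤ l.
The remaining sets (a), (c), (d) satisfy all four rules.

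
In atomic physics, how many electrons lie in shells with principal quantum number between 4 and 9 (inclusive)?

542

Shell n has n² orbitals: 4²=16 + 5²=25 + 6²=36 + 7²=49 + 8²=64 + 9²=81 = 271 orbitals.
Two spin states per orbital: 2 × 271 = 542 electrons.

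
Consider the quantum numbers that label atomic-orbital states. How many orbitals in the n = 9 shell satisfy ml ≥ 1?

With n = 9 the allowed l are 0, 1, …, 8.
Contributions: l=1 → 1; l=2 → 2; l=3 → 3; l=4 → 4; l=5 → 5; l=6 → 6; l=7 → 7; l=8 → 8.
Total orbitals: 1 + 2 + 3 + 4 + 5 + 6 + 7 + 8 = 36.

36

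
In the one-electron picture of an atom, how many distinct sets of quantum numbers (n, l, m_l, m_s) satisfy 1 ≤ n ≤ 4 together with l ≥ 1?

52

Work shell by shell — for each n, count the (l, m_l) pairs that satisfy l ≥ 1:
n=2 → 3; n=3 → 8; n=4 → 15.
Orbitals: 3 + 8 + 15 = 26. Including both spin states (m_s = ±1/2) gives 2 × 26 = 52 states.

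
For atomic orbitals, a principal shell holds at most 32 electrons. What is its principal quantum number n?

n = 4

2n² = 32 ⇒ n² = 16 ⇒ n = 4.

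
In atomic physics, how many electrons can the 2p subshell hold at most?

A subshell with ℓ = 1 has 2ℓ+1 = 3 orbitals, each holding 2 electrons (spin ±1/2), so 3 × 2 = 6.

6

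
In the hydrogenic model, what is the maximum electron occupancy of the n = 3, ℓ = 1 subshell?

6

A subshell with ℓ = 1 has 2ℓ+1 = 3 orbitals, each holding 2 electrons (spin ±1/2), so 3 × 2 = 6.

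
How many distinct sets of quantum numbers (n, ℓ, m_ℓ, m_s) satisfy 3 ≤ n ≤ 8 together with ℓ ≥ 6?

82

Treat each shell separately and count matching orbitals:
n=7 → 13; n=8 → 28.
Orbitals: 13 + 28 = 41. Including both spin states (m_s = ±1/2) gives 2 × 41 = 82 states.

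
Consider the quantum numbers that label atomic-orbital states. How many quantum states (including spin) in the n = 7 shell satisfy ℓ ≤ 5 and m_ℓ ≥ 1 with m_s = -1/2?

15

Go through ℓ = 0, …, 6 (the values permitted for n = 7).
Contributions: ℓ=1 → 1; ℓ=2 → 2; ℓ=3 → 3; ℓ=4 → 4; ℓ=5 → 5.
Orbitals: 1 + 2 + 3 + 4 + 5 = 15. With m_s fixed to a single value there is one state per orbital, giving 15 states.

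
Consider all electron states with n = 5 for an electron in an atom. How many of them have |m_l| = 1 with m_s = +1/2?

The n = 5 shell has l = 0 through 4; check each.
Contributions: l=1 → 2; l=2 → 2; l=3 → 2; l=4 → 2.
Orbitals: 2 + 2 + 2 + 2 = 8. With m_s fixed to a single value there is one state per orbital, giving 8 states.

8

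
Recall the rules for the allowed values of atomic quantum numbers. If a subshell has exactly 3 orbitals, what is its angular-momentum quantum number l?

l = 1 (p)

2l+1 = 3 gives l = 1.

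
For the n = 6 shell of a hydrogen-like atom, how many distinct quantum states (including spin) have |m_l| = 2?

16

Go through l = 0, …, 5 (the values permitted for n = 6).
Contributions: l=2 → 2; l=3 → 2; l=4 → 2; l=5 → 2.
Orbitals: 2 + 2 + 2 + 2 = 8. Each orbital carries two spin states, so 8 × 2 = 16 states.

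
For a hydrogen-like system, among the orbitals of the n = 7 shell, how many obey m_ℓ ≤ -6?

1

For n = 7, ℓ ranges over 0 … 6.
Orbitals with m_ℓ ≤ -6, by ℓ: ℓ=6 → 1.
Total orbitals: 1.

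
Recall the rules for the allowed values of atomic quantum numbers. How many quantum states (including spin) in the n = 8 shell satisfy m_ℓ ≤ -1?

56

Orbitals with m_ℓ ≤ -1, by ℓ: ℓ=1 → 1; ℓ=2 → 2; ℓ=3 → 3; ℓ=4 → 4; ℓ=5 → 5; ℓ=6 → 6; ℓ=7 → 7.
Orbitals: 1 + 2 + 3 + 4 + 5 + 6 + 7 = 28. Each orbital carries two spin states, so 28 × 2 = 56 states.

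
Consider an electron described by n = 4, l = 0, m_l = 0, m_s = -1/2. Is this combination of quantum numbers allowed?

n = 4 is a positive integer. l = 0 satisfies 0 ≤ l ≤ n−1 = 3. m_l = 0 lies in the range −l … +l (here 0). m_s = -1/2 is one of ±1/2.
All four constraints are satisfied.

Yes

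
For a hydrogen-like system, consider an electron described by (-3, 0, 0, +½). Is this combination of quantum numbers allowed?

The principal quantum number must be a positive integer (n ≥ 1), but here n = -3.

Not allowed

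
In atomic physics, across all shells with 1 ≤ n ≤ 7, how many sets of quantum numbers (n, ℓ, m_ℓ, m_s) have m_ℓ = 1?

Work shell by shell — for each n, count the (ℓ, m_ℓ) pairs that satisfy m_ℓ = 1:
n=2 → 1; n=3 → 2; n=4 → 3; n=5 → 4; n=6 → 5; n=7 → 6.
Orbitals: 1 + 2 + 3 + 4 + 5 + 6 = 21. Including both spin states (m_s = ±1/2) gives 2 × 21 = 42 states.

42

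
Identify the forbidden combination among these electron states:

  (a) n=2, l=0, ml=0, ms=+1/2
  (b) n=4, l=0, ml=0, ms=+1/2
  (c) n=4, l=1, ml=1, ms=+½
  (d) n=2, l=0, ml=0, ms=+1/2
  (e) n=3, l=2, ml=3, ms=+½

(e)

(e) has |ml| = 3 > l = 2, violating −l ≤ ml ≤ l.
The remaining sets (a), (b), (c), (d) satisfy all four rules.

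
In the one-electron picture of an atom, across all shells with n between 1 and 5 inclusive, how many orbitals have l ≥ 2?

Treat each shell separately and count matching orbitals:
n=3 → 5; n=4 → 12; n=5 → 21.
Total orbitals: 5 + 12 + 21 = 38.

38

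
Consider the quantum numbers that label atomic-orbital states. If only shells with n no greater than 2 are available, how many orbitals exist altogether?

5

Total orbitals = 1² + 2² = 5.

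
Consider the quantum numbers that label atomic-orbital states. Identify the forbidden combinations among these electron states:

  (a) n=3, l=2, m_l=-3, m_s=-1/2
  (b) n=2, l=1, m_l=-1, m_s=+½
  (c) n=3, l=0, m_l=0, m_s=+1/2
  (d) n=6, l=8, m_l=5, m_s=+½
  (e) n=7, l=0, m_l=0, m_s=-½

(a) has |m_l| = 3 > l = 2, violating −l ≤ m_l ≤ l.
(d) has l = 8 ≥ n = 6, violating 0 ≤ l ≤ n−1.
The remaining sets (b), (c), (e) satisfy all four rules.

(a) and (d)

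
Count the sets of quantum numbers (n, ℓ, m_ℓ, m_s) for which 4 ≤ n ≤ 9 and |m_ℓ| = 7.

For each n in the range, tally the orbitals obeying |m_ℓ| = 7:
n=8 → 2; n=9 → 4.
Orbitals: 2 + 4 = 6. Including both spin states (m_s = ±1/2) gives 2 × 6 = 12 states.

12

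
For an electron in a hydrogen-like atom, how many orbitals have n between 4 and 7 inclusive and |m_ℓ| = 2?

28

Go shell by shell, enumerating (ℓ, m_ℓ) with |m_ℓ| = 2:
n=4 → 4; n=5 → 6; n=6 → 8; n=7 → 10.
Total orbitals: 4 + 6 + 8 + 10 = 28.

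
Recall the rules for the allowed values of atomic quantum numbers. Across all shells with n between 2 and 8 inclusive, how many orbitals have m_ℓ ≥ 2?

Treat each shell separately and count matching orbitals:
n=3 → 1; n=4 → 3; n=5 → 6; n=6 → 10; n=7 → 15; n=8 → 21.
Total orbitals: 1 + 3 + 6 + 10 + 15 + 21 = 56.

56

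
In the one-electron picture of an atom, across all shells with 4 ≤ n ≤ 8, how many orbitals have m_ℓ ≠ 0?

Per-shell orbital counts meeting the constraint:
n=4 → 12; n=5 → 20; n=6 → 30; n=7 → 42; n=8 → 56.
Total orbitals: 12 + 20 + 30 + 42 + 56 = 160.

160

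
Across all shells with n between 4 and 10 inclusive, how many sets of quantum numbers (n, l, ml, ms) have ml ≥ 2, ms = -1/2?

119

Count contributing orbitals for each principal shell:
n=4 → 3; n=5 → 6; n=6 → 10; n=7 → 15; n=8 → 21; n=9 → 28; n=10 → 36.
Orbitals: 3 + 6 + 10 + 15 + 21 + 28 + 36 = 119. With ms fixed to -1/2 there is one state per orbital, so 119 states.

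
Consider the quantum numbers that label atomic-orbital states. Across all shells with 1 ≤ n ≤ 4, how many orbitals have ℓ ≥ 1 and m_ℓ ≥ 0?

Go shell by shell, enumerating (ℓ, m_ℓ) with ℓ ≥ 1 and m_ℓ ≥ 0:
n=2 → 2; n=3 → 5; n=4 → 9.
Total orbitals: 2 + 5 + 9 = 16.

16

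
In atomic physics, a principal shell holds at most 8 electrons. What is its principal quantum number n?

n = 2

2n² = 8 ⇒ n² = 4 ⇒ n = 2.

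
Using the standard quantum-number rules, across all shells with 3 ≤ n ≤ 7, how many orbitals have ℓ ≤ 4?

100

Work shell by shell — for each n, count the (ℓ, m_ℓ) pairs that satisfy ℓ ≤ 4:
n=3 → 9; n=4 → 16; n=5 → 25; n=6 → 25; n=7 → 25.
Total orbitals: 9 + 16 + 25 + 25 + 25 = 100.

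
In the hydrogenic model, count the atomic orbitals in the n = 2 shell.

4

The n = 2 shell contains n² = 2² = 4 orbitals.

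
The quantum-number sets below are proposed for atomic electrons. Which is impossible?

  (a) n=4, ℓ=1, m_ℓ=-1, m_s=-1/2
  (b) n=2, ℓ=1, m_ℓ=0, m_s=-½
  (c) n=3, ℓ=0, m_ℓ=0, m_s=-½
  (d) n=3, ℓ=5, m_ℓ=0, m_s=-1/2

(d)

(d) has ℓ = 5 ≥ n = 3, violating 0 ≤ ℓ ≤ n−1.
The remaining sets (a), (b), (c) satisfy all four rules.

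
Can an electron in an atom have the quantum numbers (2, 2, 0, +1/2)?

The orbital quantum number must satisfy 0 ≤ l ≤ n−1. With n = 2 the allowed l values are 0, 1, so l = 2 is out of range.

Not allowed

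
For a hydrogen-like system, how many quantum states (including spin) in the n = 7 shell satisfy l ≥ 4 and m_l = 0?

For n = 7, l ranges over 0 … 6.
Per l-value: l=4 → 1; l=5 → 1; l=6 → 1.
Orbitals: 1 + 1 + 1 = 3. Each orbital carries two spin states, so 3 × 2 = 6 states.

6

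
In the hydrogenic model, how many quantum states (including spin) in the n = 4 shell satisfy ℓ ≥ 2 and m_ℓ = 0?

4

Go through ℓ = 0, …, 3 (the values permitted for n = 4).
Per ℓ-value: ℓ=2 → 1; ℓ=3 → 1.
Orbitals: 1 + 1 = 2. Each orbital carries two spin states, so 2 × 2 = 4 states.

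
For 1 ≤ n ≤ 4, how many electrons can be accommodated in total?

60

Total orbitals = 1² + 2² + 3² + 4² = 30. Doubling for spin gives 60 electrons.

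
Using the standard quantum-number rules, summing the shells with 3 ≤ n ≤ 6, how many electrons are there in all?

Shell n has n² orbitals: 3²=9 + 4²=16 + 5²=25 + 6²=36 = 86 orbitals.
Two spin states per orbital: 2 × 86 = 172 electrons.

172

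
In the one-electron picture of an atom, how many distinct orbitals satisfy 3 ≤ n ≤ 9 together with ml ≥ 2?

Count contributing orbitals for each principal shell:
n=3 → 1; n=4 → 3; n=5 → 6; n=6 → 10; n=7 → 15; n=8 → 21; n=9 → 28.
Total orbitals: 1 + 3 + 6 + 10 + 15 + 21 + 28 = 84.

84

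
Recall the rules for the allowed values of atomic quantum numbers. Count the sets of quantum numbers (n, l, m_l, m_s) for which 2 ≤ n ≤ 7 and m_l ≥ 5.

Treat each shell separately and count matching orbitals:
n=6 → 1; n=7 → 3.
Orbitals: 1 + 3 = 4. Including both spin states (m_s = ±1/2) gives 2 × 4 = 8 states.

8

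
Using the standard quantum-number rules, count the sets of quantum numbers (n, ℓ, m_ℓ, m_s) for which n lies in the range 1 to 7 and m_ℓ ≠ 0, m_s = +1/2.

112

Treat each shell separately and count matching orbitals:
n=2 → 2; n=3 → 6; n=4 → 12; n=5 → 20; n=6 → 30; n=7 → 42.
Orbitals: 2 + 6 + 12 + 20 + 30 + 42 = 112. With m_s fixed to +1/2 there is one state per orbital, so 112 states.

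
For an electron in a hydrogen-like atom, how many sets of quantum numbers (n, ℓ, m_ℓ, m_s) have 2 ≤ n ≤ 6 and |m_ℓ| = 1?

60

Work shell by shell — for each n, count the (ℓ, m_ℓ) pairs that satisfy |m_ℓ| = 1:
n=2 → 2; n=3 → 4; n=4 → 6; n=5 → 8; n=6 → 10.
Orbitals: 2 + 4 + 6 + 8 + 10 = 30. Including both spin states (m_s = ±1/2) gives 2 × 30 = 60 states.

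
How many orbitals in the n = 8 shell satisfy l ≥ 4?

With n = 8 the allowed l are 0, 1, …, 7.
Contributions: l=4 → 9; l=5 → 11; l=6 → 13; l=7 → 15.
Total orbitals: 9 + 11 + 13 + 15 = 48.

48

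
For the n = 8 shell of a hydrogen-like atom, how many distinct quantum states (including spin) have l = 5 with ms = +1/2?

With n = 8 the allowed l are 0, 1, …, 7.
The (l, ml) pairs meeting l = 5 give: l=5 → 11.
Orbitals: 11. With ms fixed to a single value there is one state per orbital, giving 11 states.

11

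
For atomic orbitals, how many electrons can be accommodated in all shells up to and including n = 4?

Total orbitals = 1² + 2² + 3² + 4² = 30. Doubling for spin gives 60 electrons.

60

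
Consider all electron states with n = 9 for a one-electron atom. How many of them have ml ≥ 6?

Contributions: l=6 → 1; l=7 → 2; l=8 → 3.
Orbitals: 1 + 2 + 3 = 6. Each orbital carries two spin states, so 6 × 2 = 12 states.

12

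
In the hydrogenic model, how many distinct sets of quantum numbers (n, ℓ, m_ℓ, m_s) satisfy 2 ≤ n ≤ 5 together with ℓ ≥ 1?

100

For each n in the range, tally the orbitals obeying ℓ ≥ 1:
n=2 → 3; n=3 → 8; n=4 → 15; n=5 → 24.
Orbitals: 3 + 8 + 15 + 24 = 50. Including both spin states (m_s = ±1/2) gives 2 × 50 = 100 states.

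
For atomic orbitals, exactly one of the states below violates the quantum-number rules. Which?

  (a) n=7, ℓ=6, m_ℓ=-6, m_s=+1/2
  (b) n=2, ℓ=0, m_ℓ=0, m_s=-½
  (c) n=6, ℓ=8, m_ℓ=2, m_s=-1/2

(c)

(c) has ℓ = 8 ≥ n = 6, violating 0 ≤ ℓ ≤ n−1.
The remaining sets (a), (b) satisfy all four rules.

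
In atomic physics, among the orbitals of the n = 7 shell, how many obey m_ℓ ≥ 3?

10

Contributions: ℓ=3 → 1; ℓ=4 → 2; ℓ=5 → 3; ℓ=6 → 4.
Total orbitals: 1 + 2 + 3 + 4 = 10.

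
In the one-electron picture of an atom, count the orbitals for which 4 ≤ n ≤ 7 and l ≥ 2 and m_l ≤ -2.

34

Count contributing orbitals for each principal shell:
n=4 → 3; n=5 → 6; n=6 → 10; n=7 → 15.
Total orbitals: 3 + 6 + 10 + 15 = 34.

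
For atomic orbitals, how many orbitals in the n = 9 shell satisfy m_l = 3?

Go through l = 0, …, 8 (the values permitted for n = 9).
The (l, m_l) pairs meeting m_l = 3 give: l=3 → 1; l=4 → 1; l=5 → 1; l=6 → 1; l=7 → 1; l=8 → 1.
Total orbitals: 1 + 1 + 1 + 1 + 1 + 1 = 6.

6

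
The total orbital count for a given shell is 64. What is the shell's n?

n = 8

n² = 64 ⇒ n = 8.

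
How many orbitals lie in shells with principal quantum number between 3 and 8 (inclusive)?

199

Shell n has n² orbitals: 3²=9 + 4²=16 + 5²=25 + 6²=36 + 7²=49 + 8²=64 = 199 orbitals.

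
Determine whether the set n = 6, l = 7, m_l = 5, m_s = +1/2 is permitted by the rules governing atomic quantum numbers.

The orbital quantum number must satisfy 0 ≤ l ≤ n−1. With n = 6 the allowed l values are 0, 1, 2, 3, 4, 5, so l = 7 is out of range.

Invalid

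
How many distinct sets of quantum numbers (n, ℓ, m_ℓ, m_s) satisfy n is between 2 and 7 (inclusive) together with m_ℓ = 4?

12

Work shell by shell — for each n, count the (ℓ, m_ℓ) pairs that satisfy m_ℓ = 4:
n=5 → 1; n=6 → 2; n=7 → 3.
Orbitals: 1 + 2 + 3 = 6. Including both spin states (m_s = ±1/2) gives 2 × 6 = 12 states.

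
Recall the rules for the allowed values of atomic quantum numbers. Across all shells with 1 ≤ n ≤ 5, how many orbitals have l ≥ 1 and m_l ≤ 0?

30

Count contributing orbitals for each principal shell:
n=2 → 2; n=3 → 5; n=4 → 9; n=5 → 14.
Total orbitals: 2 + 5 + 9 + 14 = 30.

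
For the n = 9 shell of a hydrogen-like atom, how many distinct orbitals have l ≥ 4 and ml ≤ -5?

10

For n = 9, l ranges over 0 … 8.
The (l, ml) pairs meeting l ≥ 4 and ml ≤ -5 give: l=5 → 1; l=6 → 2; l=7 → 3; l=8 → 4.
Total orbitals: 1 + 2 + 3 + 4 = 10.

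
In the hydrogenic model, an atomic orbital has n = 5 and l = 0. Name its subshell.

l = 0 corresponds to the letter 's', so the subshell is 5s.

5s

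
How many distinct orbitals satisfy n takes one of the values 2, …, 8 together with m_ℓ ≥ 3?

Count contributing orbitals for each principal shell:
n=4 → 1; n=5 → 3; n=6 → 6; n=7 → 10; n=8 → 15.
Total orbitals: 1 + 3 + 6 + 10 + 15 = 35.

35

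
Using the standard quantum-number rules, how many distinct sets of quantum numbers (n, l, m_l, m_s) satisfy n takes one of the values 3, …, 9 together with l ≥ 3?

434

Work shell by shell — for each n, count the (l, m_l) pairs that satisfy l ≥ 3:
n=4 → 7; n=5 → 16; n=6 → 27; n=7 → 40; n=8 → 55; n=9 → 72.
Orbitals: 7 + 16 + 27 + 40 + 55 + 72 = 217. Including both spin states (m_s = ±1/2) gives 2 × 217 = 434 states.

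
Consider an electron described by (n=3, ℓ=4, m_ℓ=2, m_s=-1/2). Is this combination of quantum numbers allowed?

The orbital quantum number must satisfy 0 ≤ ℓ ≤ n−1. With n = 3 the allowed ℓ values are 0, 1, 2, so ℓ = 4 is out of range.

No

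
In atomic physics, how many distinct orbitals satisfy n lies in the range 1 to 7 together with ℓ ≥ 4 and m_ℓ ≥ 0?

34

Treat each shell separately and count matching orbitals:
n=5 → 5; n=6 → 11; n=7 → 18.
Total orbitals: 5 + 11 + 18 = 34.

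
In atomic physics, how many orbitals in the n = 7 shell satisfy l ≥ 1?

The n = 7 shell has l = 0 through 6; check each.
Orbitals with l ≥ 1, by l: l=1 → 3; l=2 → 5; l=3 → 7; l=4 → 9; l=5 → 11; l=6 → 13.
Total orbitals: 3 + 5 + 7 + 9 + 11 + 13 = 48.

48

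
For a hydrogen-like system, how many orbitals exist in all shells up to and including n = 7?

Total orbitals = 1² + 2² + 3² + 4² + 5² + 6² + 7² = 140.

140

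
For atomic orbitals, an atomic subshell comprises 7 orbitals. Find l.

l = 3

2l+1 = 7 gives l = 3.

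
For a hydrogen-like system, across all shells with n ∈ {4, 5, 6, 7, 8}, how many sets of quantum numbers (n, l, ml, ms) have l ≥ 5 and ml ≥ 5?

20

For each n in the range, tally the orbitals obeying l ≥ 5 and ml ≥ 5:
n=6 → 1; n=7 → 3; n=8 → 6.
Orbitals: 1 + 3 + 6 = 10. Including both spin states (ms = ±1/2) gives 2 × 10 = 20 states.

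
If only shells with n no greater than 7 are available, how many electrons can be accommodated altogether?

280

Total orbitals = 1² + 2² + 3² + 4² + 5² + 6² + 7² = 140. Doubling for spin gives 280 electrons.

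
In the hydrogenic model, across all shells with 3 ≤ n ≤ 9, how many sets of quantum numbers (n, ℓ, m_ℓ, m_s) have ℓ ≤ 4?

Work shell by shell — for each n, count the (ℓ, m_ℓ) pairs that satisfy ℓ ≤ 4:
n=3 → 9; n=4 → 16; n=5 → 25; n=6 → 25; n=7 → 25; n=8 → 25; n=9 → 25.
Orbitals: 9 + 16 + 25 + 25 + 25 + 25 + 25 = 150. Including both spin states (m_s = ±1/2) gives 2 × 150 = 300 states.

300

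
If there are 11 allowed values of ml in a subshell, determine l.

ml ranges over 2l+1 integers, so 2l+1 = 11 ⇒ l = 5.

l = 5 (h)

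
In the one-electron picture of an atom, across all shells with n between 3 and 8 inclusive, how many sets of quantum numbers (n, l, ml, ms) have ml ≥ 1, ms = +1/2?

Go shell by shell, enumerating (l, ml) with ml ≥ 1:
n=3 → 3; n=4 → 6; n=5 → 10; n=6 → 15; n=7 → 21; n=8 → 28.
Orbitals: 3 + 6 + 10 + 15 + 21 + 28 = 83. With ms fixed to +1/2 there is one state per orbital, so 83 states.

83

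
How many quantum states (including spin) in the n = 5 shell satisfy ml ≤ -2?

12

With n = 5 the allowed l are 0, 1, …, 4.
The (l, ml) pairs meeting ml ≤ -2 give: l=2 → 1; l=3 → 2; l=4 → 3.
Orbitals: 1 + 2 + 3 = 6. Each orbital carries two spin states, so 6 × 2 = 12 states.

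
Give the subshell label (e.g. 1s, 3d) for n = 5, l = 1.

l = 1 corresponds to the letter 'p', so the subshell is 5p.

5p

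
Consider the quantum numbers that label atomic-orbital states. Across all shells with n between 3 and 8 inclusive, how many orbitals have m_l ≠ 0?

Work shell by shell — for each n, count the (l, m_l) pairs that satisfy m_l ≠ 0:
n=3 → 6; n=4 → 12; n=5 → 20; n=6 → 30; n=7 → 42; n=8 → 56.
Total orbitals: 6 + 12 + 20 + 30 + 42 + 56 = 166.

166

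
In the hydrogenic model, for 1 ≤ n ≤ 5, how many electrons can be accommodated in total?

110

Total orbitals = 1² + 2² + 3² + 4² + 5² = 55. Doubling for spin gives 110 electrons.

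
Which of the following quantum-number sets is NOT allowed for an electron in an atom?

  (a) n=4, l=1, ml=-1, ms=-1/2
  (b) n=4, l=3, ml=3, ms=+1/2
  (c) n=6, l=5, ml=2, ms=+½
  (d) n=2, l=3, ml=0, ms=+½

(d)

(d) has l = 3 ≥ n = 2, violating 0 ≤ l ≤ n−1.
The remaining sets (a), (b), (c) satisfy all four rules.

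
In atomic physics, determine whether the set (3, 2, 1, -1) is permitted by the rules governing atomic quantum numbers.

Invalid

The spin quantum number for an electron can only be ms = +1/2 or −1/2; ms = -1 is not one of those.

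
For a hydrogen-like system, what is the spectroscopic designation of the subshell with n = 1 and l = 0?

1s

l = 0 corresponds to the letter 's', so the subshell is 1s.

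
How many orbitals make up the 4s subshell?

1

A subshell has 2l+1 orbitals; with l = 0, that's 1.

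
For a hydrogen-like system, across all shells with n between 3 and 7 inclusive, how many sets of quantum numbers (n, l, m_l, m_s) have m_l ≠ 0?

220

Work shell by shell — for each n, count the (l, m_l) pairs that satisfy m_l ≠ 0:
n=3 → 6; n=4 → 12; n=5 → 20; n=6 → 30; n=7 → 42.
Orbitals: 6 + 12 + 20 + 30 + 42 = 110. Including both spin states (m_s = ±1/2) gives 2 × 110 = 220 states.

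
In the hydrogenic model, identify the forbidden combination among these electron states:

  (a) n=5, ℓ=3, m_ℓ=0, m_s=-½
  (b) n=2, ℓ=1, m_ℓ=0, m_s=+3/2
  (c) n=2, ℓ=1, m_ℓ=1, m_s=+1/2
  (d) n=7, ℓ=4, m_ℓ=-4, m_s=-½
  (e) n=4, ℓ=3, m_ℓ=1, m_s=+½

(b)

(b) has m_s = +3/2, but an electron's spin must be ±1/2.
The remaining sets (a), (c), (d), (e) satisfy all four rules.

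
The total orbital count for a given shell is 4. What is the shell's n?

n² = 4 ⇒ n = 2.

n = 2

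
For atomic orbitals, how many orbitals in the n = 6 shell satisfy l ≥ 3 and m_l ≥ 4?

3

Contributions: l=4 → 1; l=5 → 2.
Total orbitals: 1 + 2 = 3.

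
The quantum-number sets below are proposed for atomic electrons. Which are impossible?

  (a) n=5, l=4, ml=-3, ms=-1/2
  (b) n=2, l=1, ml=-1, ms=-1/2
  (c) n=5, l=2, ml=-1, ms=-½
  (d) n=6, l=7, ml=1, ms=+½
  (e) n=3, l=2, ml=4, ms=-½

(d) and (e)

(d) has l = 7 ≥ n = 6, violating 0 ≤ l ≤ n−1.
(e) has |ml| = 4 > l = 2, violating −l ≤ ml ≤ l.
The remaining sets (a), (b), (c) satisfy all four rules.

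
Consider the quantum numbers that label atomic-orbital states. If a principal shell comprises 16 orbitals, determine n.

n = 4

n² = 16 ⇒ n = 4.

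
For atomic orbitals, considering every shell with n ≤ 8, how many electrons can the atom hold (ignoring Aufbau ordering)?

Total orbitals = 1² + 2² + 3² + 4² + 5² + 6² + 7² + 8² = 204. Doubling for spin gives 408 electrons.

408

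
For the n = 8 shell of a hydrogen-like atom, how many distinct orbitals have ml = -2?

6

For n = 8, l ranges over 0 … 7.
Contributions: l=2 → 1; l=3 → 1; l=4 → 1; l=5 → 1; l=6 → 1; l=7 → 1.
Total orbitals: 1 + 1 + 1 + 1 + 1 + 1 = 6.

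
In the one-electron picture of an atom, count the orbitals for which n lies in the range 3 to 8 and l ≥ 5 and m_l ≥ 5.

10

For each n in the range, tally the orbitals obeying l ≥ 5 and m_l ≥ 5:
n=6 → 1; n=7 → 3; n=8 → 6.
Total orbitals: 1 + 3 + 6 = 10.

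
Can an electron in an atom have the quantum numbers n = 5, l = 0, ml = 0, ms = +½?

n = 5 is a positive integer. l = 0 satisfies 0 ≤ l ≤ n−1 = 4. ml = 0 lies in the range −l … +l (here 0). ms = +1/2 is one of ±1/2.
All four constraints are satisfied.

Yes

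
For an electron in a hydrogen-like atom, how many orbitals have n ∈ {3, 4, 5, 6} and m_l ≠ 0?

68

Go shell by shell, enumerating (l, m_l) with m_l ≠ 0:
n=3 → 6; n=4 → 12; n=5 → 20; n=6 → 30.
Total orbitals: 6 + 12 + 20 + 30 = 68.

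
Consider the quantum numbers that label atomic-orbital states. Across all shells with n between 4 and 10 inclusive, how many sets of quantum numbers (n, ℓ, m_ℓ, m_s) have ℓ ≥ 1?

For each n in the range, tally the orbitals obeying ℓ ≥ 1:
n=4 → 15; n=5 → 24; n=6 → 35; n=7 → 48; n=8 → 63; n=9 → 80; n=10 → 99.
Orbitals: 15 + 24 + 35 + 48 + 63 + 80 + 99 = 364. Including both spin states (m_s = ±1/2) gives 2 × 364 = 728 states.

728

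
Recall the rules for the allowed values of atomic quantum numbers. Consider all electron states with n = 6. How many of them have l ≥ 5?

For n = 6, l ranges over 0 … 5.
The (l, m_l) pairs meeting l ≥ 5 give: l=5 → 11.
Orbitals: 11. Each orbital carries two spin states, so 11 × 2 = 22 states.

22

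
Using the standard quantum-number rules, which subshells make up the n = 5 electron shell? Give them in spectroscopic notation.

5s, 5p, 5d, 5f, 5g

For n = 5, l runs from 0 to 4. In spectroscopic notation l = 0,1,2,… ↔ s,p,d,f,g,h,i, so the subshells are 5s, 5p, 5d, 5f, 5g.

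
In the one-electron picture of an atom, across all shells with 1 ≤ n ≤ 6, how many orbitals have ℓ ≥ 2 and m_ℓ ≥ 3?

Per-shell orbital counts meeting the constraint:
n=4 → 1; n=5 → 3; n=6 → 6.
Total orbitals: 1 + 3 + 6 = 10.

10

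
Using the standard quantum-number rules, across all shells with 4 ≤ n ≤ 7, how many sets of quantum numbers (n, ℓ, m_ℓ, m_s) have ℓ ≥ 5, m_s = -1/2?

Per-shell orbital counts meeting the constraint:
n=6 → 11; n=7 → 24.
Orbitals: 11 + 24 = 35. With m_s fixed to -1/2 there is one state per orbital, so 35 states.

35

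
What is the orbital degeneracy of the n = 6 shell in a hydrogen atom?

36

The n = 6 shell contains n² = 6² = 36 orbitals.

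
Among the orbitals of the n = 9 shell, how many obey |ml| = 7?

The n = 9 shell has l = 0 through 8; check each.
Orbitals with |ml| = 7, by l: l=7 → 2; l=8 → 2.
Total orbitals: 2 + 2 = 4.

4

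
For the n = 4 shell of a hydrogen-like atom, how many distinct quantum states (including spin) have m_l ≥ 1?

Go through l = 0, …, 3 (the values permitted for n = 4).
Contributions: l=1 → 1; l=2 → 2; l=3 → 3.
Orbitals: 1 + 2 + 3 = 6. Each orbital carries two spin states, so 6 × 2 = 12 states.

12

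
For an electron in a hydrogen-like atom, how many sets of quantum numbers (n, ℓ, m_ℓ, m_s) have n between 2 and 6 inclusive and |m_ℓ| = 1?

For each n in the range, tally the orbitals obeying |m_ℓ| = 1:
n=2 → 2; n=3 → 4; n=4 → 6; n=5 → 8; n=6 → 10.
Orbitals: 2 + 4 + 6 + 8 + 10 = 30. Including both spin states (m_s = ±1/2) gives 2 × 30 = 60 states.

60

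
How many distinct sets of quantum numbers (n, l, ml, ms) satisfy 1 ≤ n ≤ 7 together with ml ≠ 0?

Go shell by shell, enumerating (l, ml) with ml ≠ 0:
n=2 → 2; n=3 → 6; n=4 → 12; n=5 → 20; n=6 → 30; n=7 → 42.
Orbitals: 2 + 6 + 12 + 20 + 30 + 42 = 112. Including both spin states (ms = ±1/2) gives 2 × 112 = 224 states.

224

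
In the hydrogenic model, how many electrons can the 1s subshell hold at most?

2

A subshell with ℓ = 0 has 2ℓ+1 = 1 orbital, each holding 2 electrons (spin ±1/2), so 1 × 2 = 2.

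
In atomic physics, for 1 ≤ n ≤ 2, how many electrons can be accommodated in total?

Total orbitals = 1² + 2² = 5. Doubling for spin gives 10 electrons.

10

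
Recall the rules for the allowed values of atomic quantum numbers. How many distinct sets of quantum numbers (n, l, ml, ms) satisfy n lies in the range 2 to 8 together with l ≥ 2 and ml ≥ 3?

For each n in the range, tally the orbitals obeying l ≥ 2 and ml ≥ 3:
n=4 → 1; n=5 → 3; n=6 → 6; n=7 → 10; n=8 → 15.
Orbitals: 1 + 3 + 6 + 10 + 15 = 35. Including both spin states (ms = ±1/2) gives 2 × 35 = 70 states.

70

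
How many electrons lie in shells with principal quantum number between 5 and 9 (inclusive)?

Shell n has n² orbitals: 5²=25 + 6²=36 + 7²=49 + 8²=64 + 9²=81 = 255 orbitals.
Two spin states per orbital: 2 × 255 = 510 electrons.

510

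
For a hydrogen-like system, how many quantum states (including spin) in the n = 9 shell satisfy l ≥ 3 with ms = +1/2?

The n = 9 shell has l = 0 through 8; check each.
Orbitals with l ≥ 3, by l: l=3 → 7; l=4 → 9; l=5 → 11; l=6 → 13; l=7 → 15; l=8 → 17.
Orbitals: 7 + 9 + 11 + 13 + 15 + 17 = 72. With ms fixed to a single value there is one state per orbital, giving 72 states.

72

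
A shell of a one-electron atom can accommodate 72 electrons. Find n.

n = 6

2n² = 72 ⇒ n² = 36 ⇒ n = 6.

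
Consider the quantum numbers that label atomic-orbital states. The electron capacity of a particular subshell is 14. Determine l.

2(2l+1) = 14 ⇒ 2l+1 = 7 ⇒ l = 3.

l = 3 (f)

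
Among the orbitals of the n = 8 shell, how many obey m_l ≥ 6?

The (l, m_l) pairs meeting m_l ≥ 6 give: l=6 → 1; l=7 → 2.
Total orbitals: 1 + 2 = 3.

3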